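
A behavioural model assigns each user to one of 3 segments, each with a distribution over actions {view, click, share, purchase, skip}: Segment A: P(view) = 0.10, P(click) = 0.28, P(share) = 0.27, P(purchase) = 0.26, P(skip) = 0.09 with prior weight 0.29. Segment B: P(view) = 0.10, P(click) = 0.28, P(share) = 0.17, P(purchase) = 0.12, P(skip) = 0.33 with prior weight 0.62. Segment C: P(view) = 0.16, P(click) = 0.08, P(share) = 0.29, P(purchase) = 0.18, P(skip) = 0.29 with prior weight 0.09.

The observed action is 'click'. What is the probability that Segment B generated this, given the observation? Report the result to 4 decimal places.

0.6626

P(component k | x) = π_k·f_k(x) / marginal(x), where marginal(x) = Σ_j π_j·f_j(x).
Component likelihoods at x = 'click':
  L_A = P(click | comp) = 0.28
  L_B = P(click | comp) = 0.28
  L_C = P(click | comp) = 0.08
Unnormalised posteriors:
  π_A·L_A = 0.29 × 0.28 = 0.0812
  π_B·L_B = 0.62 × 0.28 = 0.1736
  π_C·L_C = 0.09 × 0.08 = 0.0072
Sum: 0.0812 + 0.1736 + 0.0072 = 0.262
P(Segment B | data) = 0.1736 / 0.262 ≈ 0.6626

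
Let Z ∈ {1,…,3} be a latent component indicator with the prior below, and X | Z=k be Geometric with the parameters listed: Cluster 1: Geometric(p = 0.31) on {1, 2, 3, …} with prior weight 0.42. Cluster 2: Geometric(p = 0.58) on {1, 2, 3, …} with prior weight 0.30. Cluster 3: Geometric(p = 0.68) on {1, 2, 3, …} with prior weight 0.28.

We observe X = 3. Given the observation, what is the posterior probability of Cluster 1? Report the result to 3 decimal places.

Posterior ∝ prior × likelihood, so P(k | x) ∝ P(Z=k) f_k(x); normalise over all components.
Geometric probabilities:
  p_1 = 0.147591
  p_2 = 0.102312
  p_3 = 0.069632
Weight by the priors:
  P(Z=1)·p_1 = 0.42 × 0.147591 = 0.0619882
  P(Z=2)·p_2 = 0.30 × 0.102312 = 0.0306936
  P(Z=3)·p_3 = 0.28 × 0.069632 = 0.019497
Marginal: 0.0619882 + 0.0306936 + 0.019497 = 0.112179
So the posterior for Cluster 1 is 0.0619882 / 0.112179 ≈ 0.553.

0.553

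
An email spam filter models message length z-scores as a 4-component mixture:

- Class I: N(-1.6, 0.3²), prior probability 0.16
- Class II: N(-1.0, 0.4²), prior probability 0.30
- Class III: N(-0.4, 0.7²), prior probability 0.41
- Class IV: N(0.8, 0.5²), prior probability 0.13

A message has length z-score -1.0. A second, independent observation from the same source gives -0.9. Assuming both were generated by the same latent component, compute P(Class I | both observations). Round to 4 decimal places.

By Bayes' theorem, P(k | x) = P(Z=k) f_k(x) / Σ_j P(Z=j) f_j(x).
Since both observations come from the same component, the likelihood for component k is f_k(x₁)·f_k(x₂).
  p_I = [(1/(0.3·√(2π)))·exp(−(-1.0−-1.6)²/(2·0.3²)) = 1.329808·exp(-2.00000) = 0.17997] × [0.0874063] = 0.0157305
  p_II = [(1/(0.4·√(2π)))·exp(−(-1.0−-1.0)²/(2·0.4²)) = 0.997356·exp(-0.00000) = 0.997356] × [0.96667] = 0.964114
  p_III = [(1/(0.7·√(2π)))·exp(−(-1.0−-0.4)²/(2·0.7²)) = 0.569918·exp(-0.36735) = 0.394707] × [0.441593] = 0.1743
  p_IV = [(1/(0.5·√(2π)))·exp(−(-1.0−0.8)²/(2·0.5²)) = 0.797885·exp(-6.48000) = 0.0012238] × [0.00246444] = 3.01599e-06
Weight by the priors:
  P(Z=I)·p_I = 0.16 × 0.0157305 = 0.00251688
  P(Z=II)·p_II = 0.30 × 0.964114 = 0.289234
  P(Z=III)·p_III = 0.41 × 0.1743 = 0.0714631
  P(Z=IV)·p_IV = 0.13 × 3.01599e-06 = 3.92079e-07
Denominator: 0.00251688 + 0.289234 + 0.0714631 + 3.92079e-07 = 0.363215
So the posterior for Class I is 0.00251688 / 0.363215 ≈ 0.0069.

0.0069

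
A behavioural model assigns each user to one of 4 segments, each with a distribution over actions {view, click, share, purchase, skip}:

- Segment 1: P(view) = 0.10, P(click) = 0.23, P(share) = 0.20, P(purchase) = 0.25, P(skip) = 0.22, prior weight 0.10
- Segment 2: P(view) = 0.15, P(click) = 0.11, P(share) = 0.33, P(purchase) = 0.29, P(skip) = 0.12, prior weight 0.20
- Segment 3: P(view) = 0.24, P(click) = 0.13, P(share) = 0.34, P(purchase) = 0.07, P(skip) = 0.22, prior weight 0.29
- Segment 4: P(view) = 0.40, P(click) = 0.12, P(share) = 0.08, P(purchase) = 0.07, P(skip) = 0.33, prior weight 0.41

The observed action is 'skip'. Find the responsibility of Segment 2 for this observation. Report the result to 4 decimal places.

Posterior ∝ prior × likelihood, so P(k | x) ∝ P(Z=k) f_k(x); normalise over all components.
Evaluate each component's likelihood at the observed value:
  f_1 = P(skip | comp) = 0.22
  f_2 = P(skip | comp) = 0.12
  f_3 = P(skip | comp) = 0.22
  f_4 = P(skip | comp) = 0.33
Multiply by the mixture weights:
  P(Z=1)·f_1 = 0.10 × 0.22 = 0.022
  P(Z=2)·f_2 = 0.20 × 0.12 = 0.024
  P(Z=3)·f_3 = 0.29 × 0.22 = 0.0638
  P(Z=4)·f_4 = 0.41 × 0.33 = 0.1353
Evidence: 0.022 + 0.024 + 0.0638 + 0.1353 = 0.2451
Responsibility of Segment 2: 0.024 / 0.2451 ≈ 0.0979

0.0979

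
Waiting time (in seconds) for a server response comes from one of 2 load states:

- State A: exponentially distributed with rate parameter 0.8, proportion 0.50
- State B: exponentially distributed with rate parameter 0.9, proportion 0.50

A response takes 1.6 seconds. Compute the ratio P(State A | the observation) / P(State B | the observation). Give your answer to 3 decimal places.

Since P(k|x) ∝ π_k f_k(x), the posterior odds are π_i f_i(x) / (π_j f_j(x)).
Component likelihoods at x = 1.6 seconds:
  p_A = 0.8·e^(−0.8·1.6) = 0.8·e^(−1.2800) = 0.22243
  p_B = 0.9·e^(−0.9·1.6) = 0.9·e^(−1.4400) = 0.213235
Posterior odds = (π_A·p_A) / (π_B·p_B) = (0.50·0.22243) / (0.50·0.213235) = 0.111215 / 0.106617 ≈ 1.043

1.043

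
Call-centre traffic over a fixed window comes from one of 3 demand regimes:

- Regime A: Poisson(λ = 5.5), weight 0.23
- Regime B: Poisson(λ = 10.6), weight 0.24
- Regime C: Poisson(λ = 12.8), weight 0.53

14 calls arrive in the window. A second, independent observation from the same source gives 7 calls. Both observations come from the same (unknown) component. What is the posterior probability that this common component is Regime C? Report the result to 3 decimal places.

0.581

By Bayes' theorem, P(k | x) = w_k f_k(x) / Σ_j w_j f_j(x).
Since both observations come from the same component, the likelihood for component k is f_k(x₁)·f_k(x₂).
  p_A = [e^(−5.5)·5.5^14/14! = 0.00108655] × [0.123449] = 0.000134134
  p_B = [e^(−10.6)·10.6^14/14! = 0.0646178] × [0.0743343] = 0.00480332
  p_C = [e^(−12.8)·12.8^14/14! = 0.10036] × [0.0308368] = 0.00309479
Multiply by the mixture weights:
  w_A·p_A = 0.23 × 0.000134134 = 3.08508e-05
  w_B·p_B = 0.24 × 0.00480332 = 0.0011528
  w_C·p_C = 0.53 × 0.00309479 = 0.00164024
Normaliser: 3.08508e-05 + 0.0011528 + 0.00164024 = 0.00282389
P(Regime C | x) ≈ 0.581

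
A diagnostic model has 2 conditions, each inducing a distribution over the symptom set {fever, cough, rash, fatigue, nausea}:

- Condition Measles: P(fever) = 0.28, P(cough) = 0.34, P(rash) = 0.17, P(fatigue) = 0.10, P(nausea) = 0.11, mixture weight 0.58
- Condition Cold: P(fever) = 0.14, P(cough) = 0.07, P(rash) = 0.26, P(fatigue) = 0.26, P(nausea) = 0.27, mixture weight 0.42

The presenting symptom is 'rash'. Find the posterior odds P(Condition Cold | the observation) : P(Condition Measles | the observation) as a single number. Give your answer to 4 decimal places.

The posterior odds equal the prior odds times the likelihood ratio: (π_i/π_j)·(f_i(x)/f_j(x)).
Categorical probabilities:
  L_Measles = P(rash | comp) = 0.17
  L_Cold = P(rash | comp) = 0.26
Odds = (0.42/0.58) × (0.26/0.17) = 0.724138 × 1.52941 ≈ 1.1075

1.1075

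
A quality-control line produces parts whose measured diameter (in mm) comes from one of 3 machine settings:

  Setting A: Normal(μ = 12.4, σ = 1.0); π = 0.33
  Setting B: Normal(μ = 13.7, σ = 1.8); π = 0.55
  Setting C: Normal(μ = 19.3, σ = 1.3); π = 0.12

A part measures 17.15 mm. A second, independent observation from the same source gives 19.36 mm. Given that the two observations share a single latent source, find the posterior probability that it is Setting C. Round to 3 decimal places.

0.989

P(component k | x) = π_k·f_k(x) / marginal(x), where marginal(x) = Σ_j π_j·f_j(x).
Since both observations come from the same component, the likelihood for component k is f_k(x₁)·f_k(x₂).
  f_A = [5.02951e-06] × [1.20768e-11] = 6.07401e-17
  f_B = [0.0353121] × [0.00157975] = 5.57841e-05
  f_C = [0.0781671] × [0.306552] = 0.0239623
Unnormalised posteriors:
  π_A·f_A = 0.33 × 6.07401e-17 = 2.00442e-17
  π_B·f_B = 0.55 × 5.57841e-05 = 3.06813e-05
  π_C·f_C = 0.12 × 0.0239623 = 0.00287547
Evidence: 2.00442e-17 + 3.06813e-05 + 0.00287547 = 0.00290616
P(Setting C | x₁, x₂) ≈ 0.989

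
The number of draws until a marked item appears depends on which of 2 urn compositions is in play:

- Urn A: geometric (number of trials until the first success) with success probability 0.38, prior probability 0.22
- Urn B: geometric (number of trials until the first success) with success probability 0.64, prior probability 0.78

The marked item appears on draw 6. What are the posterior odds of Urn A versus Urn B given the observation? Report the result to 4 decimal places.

2.5373

The posterior odds equal the prior odds times the likelihood ratio: (w_i/w_j)·(f_i(x)/f_j(x)).
Geometric probabilities:
  L_A = 0.38·(1−0.38)^5 = 0.38·0.0916133 = 0.034813
  L_B = 0.64·(1−0.64)^5 = 0.64·0.00604662 = 0.00386984
Odds = (0.22/0.78) × (0.034813/0.00386984) = 0.282051 × 8.996 ≈ 2.5373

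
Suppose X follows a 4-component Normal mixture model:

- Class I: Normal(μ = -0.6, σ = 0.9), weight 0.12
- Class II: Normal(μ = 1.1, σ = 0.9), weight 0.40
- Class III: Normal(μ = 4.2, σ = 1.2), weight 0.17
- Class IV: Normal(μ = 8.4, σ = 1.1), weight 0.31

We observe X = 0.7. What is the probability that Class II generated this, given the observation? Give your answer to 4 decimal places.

0.8915

The responsibility of component k is P(Z=k) f_k(x) divided by Σ_j P(Z=j) f_j(x).
Normal densities:
  f_I = (1/(0.9·√(2π)))·exp(−(0.7−-0.6)²/(2·0.9²)) = 0.443269·exp(-1.04321) = 0.156173
  f_II = (1/(0.9·√(2π)))·exp(−(0.7−1.1)²/(2·0.9²)) = 0.443269·exp(-0.09877) = 0.401582
  f_III = (1/(1.2·√(2π)))·exp(−(0.7−4.2)²/(2·1.2²)) = 0.332452·exp(-4.25347) = 0.00472573
  f_IV = (1/(1.1·√(2π)))·exp(−(0.7−8.4)²/(2·1.1²)) = 0.362675·exp(-24.50000) = 8.30429e-12
Prior × likelihood for each component:
  P(Z=I)·f_I = 0.12 × 0.156173 = 0.0187408
  P(Z=II)·f_II = 0.40 × 0.401582 = 0.160633
  P(Z=III)·f_III = 0.17 × 0.00472573 = 0.000803375
  P(Z=IV)·f_IV = 0.31 × 8.30429e-12 = 2.57433e-12
Normaliser: 0.0187408 + 0.160633 + 0.000803375 + 2.57433e-12 = 0.180177
P(Class II | data) ≈ 0.8915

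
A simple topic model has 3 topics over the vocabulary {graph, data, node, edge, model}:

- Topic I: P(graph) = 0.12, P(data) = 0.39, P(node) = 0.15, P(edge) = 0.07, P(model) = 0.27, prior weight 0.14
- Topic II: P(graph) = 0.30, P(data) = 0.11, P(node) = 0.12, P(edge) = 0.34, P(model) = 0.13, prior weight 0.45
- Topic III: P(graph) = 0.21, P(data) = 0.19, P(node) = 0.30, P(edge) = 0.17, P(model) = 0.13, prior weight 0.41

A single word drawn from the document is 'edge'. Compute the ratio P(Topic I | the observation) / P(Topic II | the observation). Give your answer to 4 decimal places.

0.0641

Only the two components matter; the odds are (w_i f_i(x)) / (w_j f_j(x)).
Component likelihoods at x = 'edge':
  p_I = 0.07
  p_II = 0.34
  p_III = 0.17
Odds = (0.14/0.45) × (0.07/0.34) = 0.311111 × 0.205882 ≈ 0.0641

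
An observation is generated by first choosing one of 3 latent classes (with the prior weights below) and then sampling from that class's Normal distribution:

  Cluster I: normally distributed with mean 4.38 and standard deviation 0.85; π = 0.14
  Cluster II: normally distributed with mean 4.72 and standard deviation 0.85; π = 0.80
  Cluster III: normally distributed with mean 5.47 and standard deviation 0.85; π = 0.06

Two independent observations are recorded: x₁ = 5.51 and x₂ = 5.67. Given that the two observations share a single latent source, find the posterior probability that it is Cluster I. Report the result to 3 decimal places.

0.052

P(component k | x) = π_k·f_k(x) / marginal(x), where marginal(x) = Σ_j π_j·f_j(x).
Since both observations come from the same component, the likelihood for component k is f_k(x₁)·f_k(x₂).
  L_I = [(1/(0.85·√(2π)))·exp(−(5.51−4.38)²/(2·0.85²)) = 0.469344·exp(-0.88367) = 0.193963] × [0.14837] = 0.0287783
  L_II = [(1/(0.85·√(2π)))·exp(−(5.51−4.72)²/(2·0.85²)) = 0.469344·exp(-0.43190) = 0.304732] × [0.25133] = 0.0765884
  L_III = [(1/(0.85·√(2π)))·exp(−(5.51−5.47)²/(2·0.85²)) = 0.469344·exp(-0.00111) = 0.468824] × [0.45653] = 0.214032
Prior × likelihood for each component:
  π_I·L_I = 0.14 × 0.0287783 = 0.00402896
  π_II·L_II = 0.80 × 0.0765884 = 0.0612707
  π_III·L_III = 0.06 × 0.214032 = 0.0128419
Sum: 0.00402896 + 0.0612707 + 0.0128419 = 0.0781416
P(Cluster I | x₁, x₂) ≈ 0.052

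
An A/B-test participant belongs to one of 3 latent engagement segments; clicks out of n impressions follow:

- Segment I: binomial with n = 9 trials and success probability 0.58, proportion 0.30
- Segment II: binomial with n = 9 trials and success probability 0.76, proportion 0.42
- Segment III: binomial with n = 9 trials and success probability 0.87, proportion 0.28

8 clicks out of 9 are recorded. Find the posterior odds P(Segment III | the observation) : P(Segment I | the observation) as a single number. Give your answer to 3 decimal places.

7.404

Since P(k|x) ∝ π_k f_k(x), the posterior odds are π_i f_i(x) / (π_j f_j(x)).
Evaluate each component's likelihood at the observed value:
  L_I = 0.0484078
  L_II = 0.240416
  L_III = 0.384008
Posterior odds = (π_III·L_III) / (π_I·L_I) = (0.28·0.384008) / (0.30·0.0484078) = 0.107522 / 0.0145224 ≈ 7.404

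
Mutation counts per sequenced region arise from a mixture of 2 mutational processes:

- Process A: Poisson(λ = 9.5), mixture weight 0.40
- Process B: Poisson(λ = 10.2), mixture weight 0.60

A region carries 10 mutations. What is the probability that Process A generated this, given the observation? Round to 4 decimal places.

0.3974

By Bayes' theorem, P(k | x) = π_k f_k(x) / Σ_j π_j f_j(x).
Poisson probabilities:
  p_A = e^(−9.5)·9.5^10/10! = 0.123502
  p_B = e^(−10.2)·10.2^10/10! = 0.124863
Multiply by the mixture weights:
  π_A·p_A = 0.40 × 0.123502 = 0.049401
  π_B·p_B = 0.60 × 0.124863 = 0.074918
Denominator: 0.049401 + 0.074918 = 0.124319
Responsibility of Process A: 0.049401 / 0.124319 ≈ 0.3974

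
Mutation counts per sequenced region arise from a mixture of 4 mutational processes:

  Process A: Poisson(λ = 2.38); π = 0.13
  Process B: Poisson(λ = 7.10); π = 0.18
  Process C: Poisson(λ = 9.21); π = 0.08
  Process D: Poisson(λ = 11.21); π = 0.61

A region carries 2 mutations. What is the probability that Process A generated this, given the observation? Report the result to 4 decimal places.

0.8810

Posterior ∝ prior × likelihood, so P(k | x) ∝ π_k f_k(x); normalise over all components.
Poisson probabilities:
  f_A = 0.262122
  f_B = 0.0207968
  f_C = 0.00424265
  f_D = 0.000850629
Multiply by the mixture weights:
  π_A·f_A = 0.13 × 0.262122 = 0.0340758
  π_B·f_B = 0.18 × 0.0207968 = 0.00374342
  π_C·f_C = 0.08 × 0.00424265 = 0.000339412
  π_D·f_D = 0.61 × 0.000850629 = 0.000518884
Denominator: 0.0340758 + 0.00374342 + 0.000339412 + 0.000518884 = 0.0386775
So the posterior for Process A is 0.0340758 / 0.0386775 ≈ 0.8810.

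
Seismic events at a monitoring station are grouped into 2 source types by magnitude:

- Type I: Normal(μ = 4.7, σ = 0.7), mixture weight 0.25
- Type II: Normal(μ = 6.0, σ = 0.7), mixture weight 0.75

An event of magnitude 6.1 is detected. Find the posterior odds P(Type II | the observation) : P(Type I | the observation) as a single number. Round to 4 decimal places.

Posterior odds = (w_i f_i(x)) / (w_j f_j(x)); the normalising sum cancels.
Evaluate each component's likelihood at the observed value:
  f_I = (1/(0.7·√(2π)))·exp(−(6.1−4.7)²/(2·0.7²)) = 0.569918·exp(-2.00000) = 0.07713
  f_II = (1/(0.7·√(2π)))·exp(−(6.1−6.0)²/(2·0.7²)) = 0.569918·exp(-0.01020) = 0.564132
0.423099 / 0.0192825 ≈ 21.9421

21.9421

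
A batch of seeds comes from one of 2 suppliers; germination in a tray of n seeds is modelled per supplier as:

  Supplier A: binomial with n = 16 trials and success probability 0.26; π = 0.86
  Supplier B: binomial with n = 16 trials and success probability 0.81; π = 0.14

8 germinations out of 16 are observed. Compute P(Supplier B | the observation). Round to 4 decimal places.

0.0266

Posterior ∝ prior × likelihood, so P(k | x) ∝ π_k f_k(x); normalise over all components.
Component likelihoods at x = 8 germinations out of 16:
  p_A = 0.0241668
  p_B = 0.0040503
Unnormalised posteriors:
  π_A·p_A = 0.86 × 0.0241668 = 0.0207834
  π_B·p_B = 0.14 × 0.0040503 = 0.000567042
Evidence: 0.0207834 + 0.000567042 = 0.0213505
P(Supplier B | data) = 0.000567042 / 0.0213505 ≈ 0.0266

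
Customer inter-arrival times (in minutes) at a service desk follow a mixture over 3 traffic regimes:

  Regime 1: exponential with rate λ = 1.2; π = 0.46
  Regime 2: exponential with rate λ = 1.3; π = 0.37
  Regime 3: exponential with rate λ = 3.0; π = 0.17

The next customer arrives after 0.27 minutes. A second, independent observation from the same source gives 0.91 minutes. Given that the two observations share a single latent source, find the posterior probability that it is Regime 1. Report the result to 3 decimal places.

Posterior ∝ prior × likelihood, so P(k | x) ∝ P(Z=k) f_k(x); normalise over all components.
Since both observations come from the same component, the likelihood for component k is f_k(x₁)·f_k(x₂).
  f_1 = [0.8679] × [0.402654] = 0.349463
  f_2 = [0.915179] × [0.398266] = 0.364484
  f_3 = [1.33457] × [0.195658] = 0.26112
Prior × likelihood for each component:
  P(Z=1)·f_1 = 0.46 × 0.349463 = 0.160753
  P(Z=2)·f_2 = 0.37 × 0.364484 = 0.134859
  P(Z=3)·f_3 = 0.17 × 0.26112 = 0.0443904
Evidence: 0.160753 + 0.134859 + 0.0443904 = 0.340003
P(Regime 1 | x₁,x₂) ≈ 0.473

0.473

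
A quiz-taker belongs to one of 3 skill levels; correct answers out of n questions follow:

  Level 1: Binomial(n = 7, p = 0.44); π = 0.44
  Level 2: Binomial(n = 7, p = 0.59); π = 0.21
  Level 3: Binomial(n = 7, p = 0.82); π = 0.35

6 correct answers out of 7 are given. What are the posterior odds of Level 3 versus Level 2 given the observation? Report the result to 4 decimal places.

5.2736

The posterior odds equal the prior odds times the likelihood ratio: (w_i/w_j)·(f_i(x)/f_j(x)).
Evaluate each component's likelihood at the observed value:
  f_1 = C(7,6)·0.44^6·0.56^1 = 7·0.00725631·0.56 = 0.0284448
  f_2 = C(7,6)·0.59^6·0.41^1 = 7·0.0421805·0.41 = 0.121058
  f_3 = C(7,6)·0.82^6·0.18^1 = 7·0.304007·0.18 = 0.383048
Posterior odds = (w_3·f_3) / (w_2·f_2) = (0.35·0.383048) / (0.21·0.121058) = 0.134067 / 0.0254222 ≈ 5.2736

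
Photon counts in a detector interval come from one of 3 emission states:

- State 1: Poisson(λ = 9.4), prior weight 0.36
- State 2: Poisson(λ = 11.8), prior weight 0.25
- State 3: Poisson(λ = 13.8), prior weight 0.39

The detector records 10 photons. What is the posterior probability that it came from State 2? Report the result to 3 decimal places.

P(component k | x) = w_k·f_k(x) / marginal(x), where marginal(x) = Σ_j w_j·f_j(x).
Evaluate each component's likelihood at the observed value:
  L_1 = e^(−9.4)·9.4^10/10! = 0.122786
  L_2 = e^(−11.8)·11.8^10/10! = 0.108239
  L_3 = e^(−13.8)·13.8^10/10! = 0.0701074
Multiply by the mixture weights:
  w_1·L_1 = 0.36 × 0.122786 = 0.0442028
  w_2·L_2 = 0.25 × 0.108239 = 0.0270596
  w_3·L_3 = 0.39 × 0.0701074 = 0.0273419
Denominator: 0.0442028 + 0.0270596 + 0.0273419 = 0.0986044
P(State 2 | x) ≈ 0.274

0.274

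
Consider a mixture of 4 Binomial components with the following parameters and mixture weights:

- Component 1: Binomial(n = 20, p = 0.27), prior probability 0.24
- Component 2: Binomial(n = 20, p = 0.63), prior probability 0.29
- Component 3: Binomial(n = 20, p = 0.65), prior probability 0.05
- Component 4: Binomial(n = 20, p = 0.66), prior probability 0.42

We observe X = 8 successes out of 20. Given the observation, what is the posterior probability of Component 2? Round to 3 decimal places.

By Bayes' theorem, P(k | x) = π_k f_k(x) / Σ_j π_j f_j(x).
Binomial probabilities:
  f_1 = 0.0814801
  f_2 = 0.0205784
  f_3 = 0.0135641
  f_4 = 0.0108234
Unnormalised posteriors:
  π_1·f_1 = 0.24 × 0.0814801 = 0.0195552
  π_2·f_2 = 0.29 × 0.0205784 = 0.00596774
  π_3·f_3 = 0.05 × 0.0135641 = 0.000678204
  π_4·f_4 = 0.42 × 0.0108234 = 0.00454585
Sum: 0.0195552 + 0.00596774 + 0.000678204 + 0.00454585 = 0.030747
P(Component 2 | data) = 0.00596774 / 0.030747 ≈ 0.194

0.194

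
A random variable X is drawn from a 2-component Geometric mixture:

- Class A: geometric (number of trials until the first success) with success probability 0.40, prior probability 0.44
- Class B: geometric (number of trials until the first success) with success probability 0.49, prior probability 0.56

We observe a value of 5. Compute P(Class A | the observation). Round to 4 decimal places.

Apply Bayes' rule: the posterior for each component is proportional to its prior times its likelihood at x.
Evaluate each component's likelihood at the observed value:
  L_A = 0.40·(1−0.40)^4 = 0.40·0.1296 = 0.05184
  L_B = 0.49·(1−0.49)^4 = 0.49·0.067652 = 0.0331495
Weight by the priors:
  w_A·L_A = 0.44 × 0.05184 = 0.0228096
  w_B·L_B = 0.56 × 0.0331495 = 0.0185637
Sum: 0.0228096 + 0.0185637 = 0.0413733
So the posterior for Class A is 0.0228096 / 0.0413733 ≈ 0.5513.

0.5513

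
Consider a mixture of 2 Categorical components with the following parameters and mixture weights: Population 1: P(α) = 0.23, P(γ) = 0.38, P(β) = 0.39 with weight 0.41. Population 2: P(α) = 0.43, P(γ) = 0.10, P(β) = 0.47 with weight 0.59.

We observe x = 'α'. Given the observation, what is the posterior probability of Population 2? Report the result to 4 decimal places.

The responsibility of component k is π_k f_k(x) divided by Σ_j π_j f_j(x).
Component likelihoods at x = 'α':
  L_1 = P(α | comp) = 0.23
  L_2 = P(α | comp) = 0.43
Prior × likelihood for each component:
  π_1·L_1 = 0.41 × 0.23 = 0.0943
  π_2·L_2 = 0.59 × 0.43 = 0.2537
Denominator: 0.0943 + 0.2537 = 0.348
P(Population 2 | data) = 0.2537 / 0.348 ≈ 0.7290

0.7290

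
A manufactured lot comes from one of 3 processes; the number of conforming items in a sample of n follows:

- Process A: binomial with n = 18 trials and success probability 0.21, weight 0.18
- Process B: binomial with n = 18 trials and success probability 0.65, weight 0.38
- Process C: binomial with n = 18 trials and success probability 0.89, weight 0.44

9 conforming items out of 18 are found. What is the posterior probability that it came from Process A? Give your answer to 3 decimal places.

0.027

Apply Bayes' rule: the posterior for each component is proportional to its prior times its likelihood at x.
Evaluate each component's likelihood at the observed value:
  f_A = 0.00462842
  f_B = 0.0793684
  f_C = 4.01661e-05
Unnormalised posteriors:
  w_A·f_A = 0.18 × 0.00462842 = 0.000833115
  w_B·f_B = 0.38 × 0.0793684 = 0.03016
  w_C·f_C = 0.44 × 4.01661e-05 = 1.76731e-05
Denominator: 0.000833115 + 0.03016 + 1.76731e-05 = 0.0310108
P(Process A | 9 conforming items out of 18) ≈ 0.027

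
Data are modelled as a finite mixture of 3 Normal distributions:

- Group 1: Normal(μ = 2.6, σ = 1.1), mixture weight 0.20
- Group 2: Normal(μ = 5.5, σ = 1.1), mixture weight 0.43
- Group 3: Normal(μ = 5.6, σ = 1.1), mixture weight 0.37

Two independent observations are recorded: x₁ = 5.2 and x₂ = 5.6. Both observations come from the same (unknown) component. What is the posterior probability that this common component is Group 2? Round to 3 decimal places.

0.543

By Bayes' theorem, P(k | x) = P(Z=k) f_k(x) / Σ_j P(Z=j) f_j(x).
Since both observations come from the same component, the likelihood for component k is f_k(x₁)·f_k(x₂).
  L_1 = [0.0222006] × [0.00879777] = 0.000195316
  L_2 = [0.349435] × [0.361179] = 0.126209
  L_3 = [0.339472] × [0.362675] = 0.123118
Multiply by the mixture weights:
  P(Z=1)·L_1 = 0.20 × 0.000195316 = 3.90631e-05
  P(Z=2)·L_2 = 0.43 × 0.126209 = 0.0542697
  P(Z=3)·L_3 = 0.37 × 0.123118 = 0.0455536
Denominator: 3.90631e-05 + 0.0542697 + 0.0455536 = 0.0998623
P(Group 2 | x₁, x₂) ≈ 0.543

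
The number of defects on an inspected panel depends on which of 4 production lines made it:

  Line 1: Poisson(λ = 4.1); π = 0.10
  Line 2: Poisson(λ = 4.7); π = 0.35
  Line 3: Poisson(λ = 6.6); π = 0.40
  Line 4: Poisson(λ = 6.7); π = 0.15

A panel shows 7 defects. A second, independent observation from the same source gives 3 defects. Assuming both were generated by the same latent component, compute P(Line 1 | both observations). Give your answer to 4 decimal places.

The responsibility of component k is P(Z=k) f_k(x) divided by Σ_j P(Z=j) f_j(x).
Since both observations come from the same component, the likelihood for component k is f_k(x₁)·f_k(x₂).
  L_1 = [0.0640397] × [0.190368] = 0.0121911
  L_2 = [0.0914261] × [0.157383] = 0.0143889
  L_3 = [0.147243] × [0.0651834] = 0.00959777
  L_4 = [0.14802] × [0.0617021] = 0.00913314
Multiply by the mixture weights:
  P(Z=1)·L_1 = 0.10 × 0.0121911 = 0.00121911
  P(Z=2)·L_2 = 0.35 × 0.0143889 = 0.00503613
  P(Z=3)·L_3 = 0.40 × 0.00959777 = 0.00383911
  P(Z=4)·L_4 = 0.15 × 0.00913314 = 0.00136997
Denominator: 0.00121911 + 0.00503613 + 0.00383911 + 0.00136997 = 0.0114643
Responsibility of Line 1: 0.00121911 / 0.0114643 ≈ 0.1063

0.1063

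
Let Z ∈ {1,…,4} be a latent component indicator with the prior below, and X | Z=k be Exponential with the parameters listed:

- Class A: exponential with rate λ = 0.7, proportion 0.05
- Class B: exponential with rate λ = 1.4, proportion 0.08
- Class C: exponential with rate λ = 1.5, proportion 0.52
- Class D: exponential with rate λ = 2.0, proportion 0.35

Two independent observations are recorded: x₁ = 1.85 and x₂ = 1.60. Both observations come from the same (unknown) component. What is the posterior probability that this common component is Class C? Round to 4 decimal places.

Posterior ∝ prior × likelihood, so P(k | x) ∝ π_k f_k(x); normalise over all components.
Since both observations come from the same component, the likelihood for component k is f_k(x₁)·f_k(x₂).
  p_A = [0.191729] × [0.228396] = 0.04379
  p_B = [0.105028] × [0.149042] = 0.0156536
  p_C = [0.0935242] × [0.136077] = 0.0127265
  p_D = [0.0494471] × [0.0815244] = 0.00403114
Unnormalised posteriors:
  π_A·p_A = 0.05 × 0.04379 = 0.0021895
  π_B·p_B = 0.08 × 0.0156536 = 0.00125229
  π_C·p_C = 0.52 × 0.0127265 = 0.00661777
  π_D·p_D = 0.35 × 0.00403114 = 0.0014109
Evidence: 0.0021895 + 0.00125229 + 0.00661777 + 0.0014109 = 0.0114705
So the posterior for Class C is 0.00661777 / 0.0114705 ≈ 0.5769.

0.5769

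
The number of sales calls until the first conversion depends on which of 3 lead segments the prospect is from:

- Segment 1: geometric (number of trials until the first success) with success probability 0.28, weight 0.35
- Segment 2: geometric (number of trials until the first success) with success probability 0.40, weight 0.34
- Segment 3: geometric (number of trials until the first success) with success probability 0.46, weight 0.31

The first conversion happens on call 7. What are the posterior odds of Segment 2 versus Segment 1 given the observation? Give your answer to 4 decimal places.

0.4648

Posterior odds = (w_i f_i(x)) / (w_j f_j(x)); the normalising sum cancels.
Geometric probabilities:
  L_1 = 0.0390079
  L_2 = 0.0186624
  L_3 = 0.0114057
Odds = (0.34/0.35) × (0.0186624/0.0390079) = 0.971429 × 0.478426 ≈ 0.4648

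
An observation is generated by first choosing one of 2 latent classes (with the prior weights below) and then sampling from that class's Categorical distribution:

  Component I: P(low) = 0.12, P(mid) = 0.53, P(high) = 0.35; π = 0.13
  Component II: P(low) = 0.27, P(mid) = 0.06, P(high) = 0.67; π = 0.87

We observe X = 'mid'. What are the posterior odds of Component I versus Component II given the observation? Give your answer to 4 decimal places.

Since P(k|x) ∝ π_k f_k(x), the posterior odds are π_i f_i(x) / (π_j f_j(x)).
Categorical probabilities:
  f_I = P(mid | comp) = 0.53
  f_II = P(mid | comp) = 0.06
0.0689 / 0.0522 ≈ 1.3199

1.3199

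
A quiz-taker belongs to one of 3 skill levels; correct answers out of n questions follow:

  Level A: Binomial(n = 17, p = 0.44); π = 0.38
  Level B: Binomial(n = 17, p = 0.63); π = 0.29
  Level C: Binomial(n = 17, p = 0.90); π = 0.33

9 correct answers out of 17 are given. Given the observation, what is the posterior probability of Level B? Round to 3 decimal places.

Posterior ∝ prior × likelihood, so P(k | x) ∝ π_k f_k(x); normalise over all components.
Evaluate each component's likelihood at the observed value:
  f_A = C(17,9)·0.44^9·0.56^8 = 24310·0.000618122·0.00967173 = 0.145333
  f_B = C(17,9)·0.63^9·0.37^8 = 24310·0.0156338·0.000351248 = 0.133495
  f_C = C(17,9)·0.90^9·0.10^8 = 24310·0.38742·1e-08 = 9.41819e-05
Unnormalised posteriors:
  π_A·f_A = 0.38 × 0.145333 = 0.0552264
  π_B·f_B = 0.29 × 0.133495 = 0.0387134
  π_C·f_C = 0.33 × 9.41819e-05 = 3.108e-05
Marginal: 0.0552264 + 0.0387134 + 3.108e-05 = 0.0939709
P(Level B | data) = 0.0387134 / 0.0939709 ≈ 0.412

0.412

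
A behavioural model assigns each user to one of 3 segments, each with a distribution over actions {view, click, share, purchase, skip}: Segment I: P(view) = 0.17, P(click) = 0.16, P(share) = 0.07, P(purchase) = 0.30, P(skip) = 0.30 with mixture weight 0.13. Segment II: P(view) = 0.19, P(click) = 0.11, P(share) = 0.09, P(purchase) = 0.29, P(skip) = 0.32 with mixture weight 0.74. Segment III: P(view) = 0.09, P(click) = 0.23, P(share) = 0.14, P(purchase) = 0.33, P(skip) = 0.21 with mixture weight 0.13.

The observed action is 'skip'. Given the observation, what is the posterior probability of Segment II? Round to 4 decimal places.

0.7813

Posterior ∝ prior × likelihood, so P(k | x) ∝ w_k f_k(x); normalise over all components.
Categorical probabilities:
  f_I = 0.3
  f_II = 0.32
  f_III = 0.21
Prior × likelihood for each component:
  w_I·f_I = 0.13 × 0.3 = 0.039
  w_II·f_II = 0.74 × 0.32 = 0.2368
  w_III·f_III = 0.13 × 0.21 = 0.0273
Evidence: 0.039 + 0.2368 + 0.0273 = 0.3031
Responsibility of Segment II: 0.2368 / 0.3031 ≈ 0.7813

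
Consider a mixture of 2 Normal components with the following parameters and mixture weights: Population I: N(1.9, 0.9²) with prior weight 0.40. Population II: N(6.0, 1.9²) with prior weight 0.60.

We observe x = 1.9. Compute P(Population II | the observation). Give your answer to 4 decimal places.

0.0648

By Bayes' theorem, P(k | x) = w_k f_k(x) / Σ_j w_j f_j(x).
Evaluate each component's likelihood at the observed value:
  p_I = (1/(0.9·√(2π)))·exp(−(1.9−1.9)²/(2·0.9²)) = 0.443269·exp(-0.00000) = 0.443269
  p_II = (1/(1.9·√(2π)))·exp(−(1.9−6.0)²/(2·1.9²)) = 0.209970·exp(-2.32825) = 0.0204648
Prior × likelihood for each component:
  w_I·p_I = 0.40 × 0.443269 = 0.177308
  w_II·p_II = 0.60 × 0.0204648 = 0.0122789
Normaliser: 0.177308 + 0.0122789 = 0.189587
Responsibility of Population II: 0.0122789 / 0.189587 ≈ 0.0648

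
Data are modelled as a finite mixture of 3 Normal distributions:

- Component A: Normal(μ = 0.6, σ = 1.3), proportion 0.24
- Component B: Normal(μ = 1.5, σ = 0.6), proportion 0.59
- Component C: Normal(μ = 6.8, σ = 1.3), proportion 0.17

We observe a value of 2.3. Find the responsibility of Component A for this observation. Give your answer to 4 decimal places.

Apply Bayes' rule: the posterior for each component is proportional to its prior times its likelihood at x.
Component likelihoods at x = 2.3:
  f_A = (1/(1.3·√(2π)))·exp(−(2.3−0.6)²/(2·1.3²)) = 0.306879·exp(-0.85503) = 0.130506
  f_B = (1/(0.6·√(2π)))·exp(−(2.3−1.5)²/(2·0.6²)) = 0.664904·exp(-0.88889) = 0.27335
  f_C = (1/(1.3·√(2π)))·exp(−(2.3−6.8)²/(2·1.3²)) = 0.306879·exp(-5.99112) = 0.000767458
Multiply by the mixture weights:
  P(Z=A)·f_A = 0.24 × 0.130506 = 0.0313216
  P(Z=B)·f_B = 0.59 × 0.27335 = 0.161277
  P(Z=C)·f_C = 0.17 × 0.000767458 = 0.000130468
Denominator: 0.0313216 + 0.161277 + 0.000130468 = 0.192729
So the posterior for Component A is 0.0313216 / 0.192729 ≈ 0.1625.

0.1625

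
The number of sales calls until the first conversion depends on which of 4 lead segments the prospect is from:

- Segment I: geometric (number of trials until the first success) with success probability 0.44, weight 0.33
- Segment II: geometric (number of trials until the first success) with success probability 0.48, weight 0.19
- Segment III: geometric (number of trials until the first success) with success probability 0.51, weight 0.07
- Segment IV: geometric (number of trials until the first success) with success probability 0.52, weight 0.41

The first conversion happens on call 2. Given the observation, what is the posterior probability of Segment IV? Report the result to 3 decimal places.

0.412

Apply Bayes' rule: the posterior for each component is proportional to its prior times its likelihood at x.
Evaluate each component's likelihood at the observed value:
  f_I = 0.2464
  f_II = 0.2496
  f_III = 0.2499
  f_IV = 0.2496
Unnormalised posteriors:
  π_I·f_I = 0.33 × 0.2464 = 0.081312
  π_II·f_II = 0.19 × 0.2496 = 0.047424
  π_III·f_III = 0.07 × 0.2499 = 0.017493
  π_IV·f_IV = 0.41 × 0.2496 = 0.102336
Sum: 0.081312 + 0.047424 + 0.017493 + 0.102336 = 0.248565
Responsibility of Segment IV: 0.102336 / 0.248565 ≈ 0.412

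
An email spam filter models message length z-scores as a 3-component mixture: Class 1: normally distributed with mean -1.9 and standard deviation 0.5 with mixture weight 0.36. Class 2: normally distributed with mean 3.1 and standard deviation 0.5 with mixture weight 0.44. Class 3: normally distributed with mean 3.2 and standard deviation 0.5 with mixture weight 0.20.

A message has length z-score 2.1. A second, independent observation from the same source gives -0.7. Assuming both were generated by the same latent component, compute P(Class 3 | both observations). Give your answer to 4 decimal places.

The responsibility of component k is w_k f_k(x) divided by Σ_j w_j f_j(x).
Since both observations come from the same component, the likelihood for component k is f_k(x₁)·f_k(x₂).
  p_1 = [(1/(0.5·√(2π)))·exp(−(2.1−-1.9)²/(2·0.5²)) = 0.797885·exp(-32.00000) = 1.01045e-14] × [0.0447891] = 4.52573e-16
  p_2 = [(1/(0.5·√(2π)))·exp(−(2.1−3.1)²/(2·0.5²)) = 0.797885·exp(-2.00000) = 0.107982] × [2.28831e-13] = 2.47096e-14
  p_3 = [(1/(0.5·√(2π)))·exp(−(2.1−3.2)²/(2·0.5²)) = 0.797885·exp(-2.42000) = 0.0709492] × [4.90571e-14] = 3.48056e-15
Prior × likelihood for each component:
  w_1·p_1 = 0.36 × 4.52573e-16 = 1.62926e-16
  w_2·p_2 = 0.44 × 2.47096e-14 = 1.08722e-14
  w_3·p_3 = 0.20 × 3.48056e-15 = 6.96112e-16
Denominator: 1.62926e-16 + 1.08722e-14 + 6.96112e-16 = 1.17313e-14
Responsibility of Class 3: 6.96112e-16 / 1.17313e-14 ≈ 0.0593

0.0593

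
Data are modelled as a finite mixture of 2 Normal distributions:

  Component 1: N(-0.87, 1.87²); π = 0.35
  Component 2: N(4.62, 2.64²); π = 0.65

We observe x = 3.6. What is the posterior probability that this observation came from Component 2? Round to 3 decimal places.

0.955

By Bayes' theorem, P(k | x) = w_k f_k(x) / Σ_j w_j f_j(x).
Evaluate each component's likelihood at the observed value:
  f_1 = 0.012255
  f_2 = 0.140246
Unnormalised posteriors:
  w_1·f_1 = 0.35 × 0.012255 = 0.00428925
  w_2·f_2 = 0.65 × 0.140246 = 0.09116
Marginal: 0.00428925 + 0.09116 = 0.0954493
P(Component 2 | 3.6) = 0.09116 / 0.0954493 ≈ 0.955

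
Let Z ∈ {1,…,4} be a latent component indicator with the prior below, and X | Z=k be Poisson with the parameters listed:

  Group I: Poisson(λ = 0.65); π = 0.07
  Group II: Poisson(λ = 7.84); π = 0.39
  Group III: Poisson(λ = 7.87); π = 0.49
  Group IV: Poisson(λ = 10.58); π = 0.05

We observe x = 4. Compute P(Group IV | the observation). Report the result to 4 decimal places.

0.0121

Posterior ∝ prior × likelihood, so P(k | x) ∝ w_k f_k(x); normalise over all components.
Evaluate each component's likelihood at the observed value:
  p_I = 0.00388285
  p_II = 0.0619704
  p_III = 0.0610647
  p_IV = 0.0132708
Multiply by the mixture weights:
  w_I·p_I = 0.07 × 0.00388285 = 0.0002718
  w_II·p_II = 0.39 × 0.0619704 = 0.0241685
  w_III·p_III = 0.49 × 0.0610647 = 0.0299217
  w_IV·p_IV = 0.05 × 0.0132708 = 0.000663538
Marginal: 0.0002718 + 0.0241685 + 0.0299217 + 0.000663538 = 0.0550255
Responsibility of Group IV: 0.000663538 / 0.0550255 ≈ 0.0121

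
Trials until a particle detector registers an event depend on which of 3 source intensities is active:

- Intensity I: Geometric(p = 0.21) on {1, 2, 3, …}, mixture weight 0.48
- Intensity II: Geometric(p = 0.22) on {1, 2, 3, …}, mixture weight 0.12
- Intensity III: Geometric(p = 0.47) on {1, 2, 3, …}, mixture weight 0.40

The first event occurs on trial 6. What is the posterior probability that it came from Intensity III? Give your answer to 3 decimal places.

Posterior ∝ prior × likelihood, so P(k | x) ∝ π_k f_k(x); normalise over all components.
Evaluate each component's likelihood at the observed value:
  L_I = 0.0646182
  L_II = 0.0635178
  L_III = 0.0196552
Prior × likelihood for each component:
  π_I·L_I = 0.48 × 0.0646182 = 0.0310167
  π_II·L_II = 0.12 × 0.0635178 = 0.00762214
  π_III·L_III = 0.40 × 0.0196552 = 0.00786208
Normaliser: 0.0310167 + 0.00762214 + 0.00786208 = 0.0465009
So the posterior for Intensity III is 0.00786208 / 0.0465009 ≈ 0.169.

0.169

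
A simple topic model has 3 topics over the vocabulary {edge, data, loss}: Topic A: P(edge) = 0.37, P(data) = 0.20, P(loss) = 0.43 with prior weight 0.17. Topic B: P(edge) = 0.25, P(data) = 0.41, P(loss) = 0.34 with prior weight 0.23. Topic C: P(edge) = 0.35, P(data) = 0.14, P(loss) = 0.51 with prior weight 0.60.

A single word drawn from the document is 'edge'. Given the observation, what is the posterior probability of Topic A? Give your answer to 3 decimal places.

Posterior ∝ prior × likelihood, so P(k | x) ∝ π_k f_k(x); normalise over all components.
Categorical probabilities:
  f_A = P(edge | comp) = 0.37
  f_B = P(edge | comp) = 0.25
  f_C = P(edge | comp) = 0.35
Weight by the priors:
  π_A·f_A = 0.17 × 0.37 = 0.0629
  π_B·f_B = 0.23 × 0.25 = 0.0575
  π_C·f_C = 0.60 × 0.35 = 0.21
Denominator: 0.0629 + 0.0575 + 0.21 = 0.3304
Responsibility of Topic A: 0.0629 / 0.3304 ≈ 0.190

0.190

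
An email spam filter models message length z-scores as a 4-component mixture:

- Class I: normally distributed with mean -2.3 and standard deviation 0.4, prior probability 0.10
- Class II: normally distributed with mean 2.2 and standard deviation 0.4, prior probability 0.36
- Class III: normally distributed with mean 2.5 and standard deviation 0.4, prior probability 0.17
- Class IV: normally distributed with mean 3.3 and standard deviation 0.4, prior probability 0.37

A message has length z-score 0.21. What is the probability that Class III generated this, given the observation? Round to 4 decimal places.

0.0085

P(component k | x) = w_k·f_k(x) / marginal(x), where marginal(x) = Σ_j w_j·f_j(x).
Normal densities:
  p_I = (1/(0.4·√(2π)))·exp(−(0.21−-2.3)²/(2·0.4²)) = 0.997356·exp(-19.68781) = 2.80894e-09
  p_II = (1/(0.4·√(2π)))·exp(−(0.21−2.2)²/(2·0.4²)) = 0.997356·exp(-12.37531) = 4.21037e-06
  p_III = (1/(0.4·√(2π)))·exp(−(0.21−2.5)²/(2·0.4²)) = 0.997356·exp(-16.38781) = 7.61577e-08
  p_IV = (1/(0.4·√(2π)))·exp(−(0.21−3.3)²/(2·0.4²)) = 0.997356·exp(-29.83781) = 1.09762e-13
Multiply by the mixture weights:
  w_I·p_I = 0.10 × 2.80894e-09 = 2.80894e-10
  w_II·p_II = 0.36 × 4.21037e-06 = 1.51573e-06
  w_III·p_III = 0.17 × 7.61577e-08 = 1.29468e-08
  w_IV·p_IV = 0.37 × 1.09762e-13 = 4.0612e-14
Denominator: 2.80894e-10 + 1.51573e-06 + 1.29468e-08 + 4.0612e-14 = 1.52896e-06
Responsibility of Class III: 1.29468e-08 / 1.52896e-06 ≈ 0.0085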